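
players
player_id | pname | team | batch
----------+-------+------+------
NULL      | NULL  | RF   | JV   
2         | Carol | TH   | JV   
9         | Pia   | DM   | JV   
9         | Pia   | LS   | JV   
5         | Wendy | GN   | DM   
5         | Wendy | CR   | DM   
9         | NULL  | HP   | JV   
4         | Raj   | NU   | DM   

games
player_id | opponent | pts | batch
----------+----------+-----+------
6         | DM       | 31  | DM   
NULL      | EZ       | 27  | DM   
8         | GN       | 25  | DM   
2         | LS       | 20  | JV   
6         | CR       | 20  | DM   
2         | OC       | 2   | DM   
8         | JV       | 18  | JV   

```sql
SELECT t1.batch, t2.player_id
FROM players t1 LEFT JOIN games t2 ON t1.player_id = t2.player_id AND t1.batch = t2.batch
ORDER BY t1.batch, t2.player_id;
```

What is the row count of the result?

LEFT JOIN keeps every row from `players`; unmatched rows get NULL for `games`'s columns.
Matching on t1.player_id = t2.player_id AND t1.batch = t2.batch. A NULL in a compared column never satisfies the condition.
- t1[0] player_id=NULL, batch=JV → no match; kept with NULLs on the t2 side.
- t1[1] player_id=2, batch=JV → 1 match(es) in t2 → 1 row(s).
- t1[2] player_id=9, batch=JV → no match; kept with NULLs on the t2 side.
- t1[3] player_id=9, batch=JV → no match; kept with NULLs on the t2 side.
- t1[4] player_id=5, batch=DM → no match; kept with NULLs on the t2 side.
- t1[5] player_id=5, batch=DM → no match; kept with NULLs on the t2 side.
- t1[6] player_id=9, batch=JV → no match; kept with NULLs on the t2 side.
- t1[7] player_id=4, batch=DM → no match; kept with NULLs on the t2 side.
Total: 1 matched + 7 padded = 8 rows.

8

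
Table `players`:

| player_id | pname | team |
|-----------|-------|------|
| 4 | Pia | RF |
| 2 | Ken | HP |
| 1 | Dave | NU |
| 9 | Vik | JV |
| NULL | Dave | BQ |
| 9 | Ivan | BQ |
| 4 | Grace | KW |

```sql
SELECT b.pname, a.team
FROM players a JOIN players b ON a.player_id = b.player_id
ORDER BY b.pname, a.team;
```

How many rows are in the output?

10

INNER JOIN keeps only pairs where the ON condition holds.
Matching on a.player_id = b.player_id. A NULL in a compared column never satisfies the condition.
- a (player_id=4) pairs with 2 row(s) of b.
- a (player_id=2) pairs with 1 row(s) of b.
- a (player_id=1) pairs with 1 row(s) of b.
- a (player_id=9) pairs with 2 row(s) of b.
- a (player_id=NULL) has no partner → excluded.
- a (player_id=9) pairs with 2 row(s) of b.
- a (player_id=4) pairs with 2 row(s) of b.
Total: 10 rows.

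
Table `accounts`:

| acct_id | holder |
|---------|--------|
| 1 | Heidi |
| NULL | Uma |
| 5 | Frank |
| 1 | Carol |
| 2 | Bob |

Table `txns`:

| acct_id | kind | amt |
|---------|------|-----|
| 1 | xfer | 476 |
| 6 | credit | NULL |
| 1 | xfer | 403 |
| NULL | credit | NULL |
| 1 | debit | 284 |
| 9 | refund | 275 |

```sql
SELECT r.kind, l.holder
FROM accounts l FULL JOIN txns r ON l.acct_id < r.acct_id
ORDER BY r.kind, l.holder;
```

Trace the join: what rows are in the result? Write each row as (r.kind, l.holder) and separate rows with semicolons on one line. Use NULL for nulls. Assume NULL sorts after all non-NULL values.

(credit, Bob); (credit, Carol); (credit, Frank); (credit, Heidi); (credit, NULL); (debit, NULL); (refund, Bob); (refund, Carol); (refund, Frank); (refund, Heidi); (xfer, NULL); (xfer, NULL); (NULL, Uma)

FULL OUTER JOIN keeps every row from both sides; unmatched rows get NULL for the other side's columns.
Matching on l.acct_id < r.acct_id. A NULL in a compared column never satisfies the condition.
- acct_id=1: 2 matching r row(s), so 2 row(s) emitted.
- acct_id=NULL: no r row matches, row kept with r columns NULL.
- acct_id=5: 2 matching r row(s), so 2 row(s) emitted.
- acct_id=1: 2 matching r row(s), so 2 row(s) emitted.
- acct_id=2: 2 matching r row(s), so 2 row(s) emitted.
- plus 4 unmatched r row(s), each kept with NULL l columns.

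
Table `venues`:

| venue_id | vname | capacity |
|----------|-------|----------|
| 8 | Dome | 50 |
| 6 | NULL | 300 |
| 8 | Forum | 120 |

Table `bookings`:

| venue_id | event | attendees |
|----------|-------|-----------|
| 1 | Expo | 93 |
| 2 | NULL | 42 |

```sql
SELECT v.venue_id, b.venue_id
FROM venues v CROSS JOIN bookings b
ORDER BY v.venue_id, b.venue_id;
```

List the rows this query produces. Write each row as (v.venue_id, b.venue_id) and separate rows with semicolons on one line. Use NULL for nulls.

(6, 1); (6, 2); (8, 1); (8, 1); (8, 2); (8, 2)

CROSS JOIN pairs every row of `venues` with every row of `bookings`: 3 × 2 = 6 rows.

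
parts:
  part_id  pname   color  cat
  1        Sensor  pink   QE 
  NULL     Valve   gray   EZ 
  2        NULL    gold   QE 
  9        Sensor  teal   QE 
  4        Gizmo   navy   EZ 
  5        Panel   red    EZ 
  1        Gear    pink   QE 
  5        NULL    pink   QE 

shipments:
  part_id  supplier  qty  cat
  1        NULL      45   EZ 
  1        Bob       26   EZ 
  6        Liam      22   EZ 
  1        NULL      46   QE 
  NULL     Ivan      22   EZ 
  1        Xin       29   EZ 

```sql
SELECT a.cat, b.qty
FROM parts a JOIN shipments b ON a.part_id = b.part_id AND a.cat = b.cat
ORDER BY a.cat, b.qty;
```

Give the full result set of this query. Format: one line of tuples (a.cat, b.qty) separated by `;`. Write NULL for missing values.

INNER JOIN keeps only pairs where the ON condition holds.
Matching on a.part_id = b.part_id AND a.cat = b.cat. A NULL in a compared column never satisfies the condition.
- a[0] part_id=1, cat=QE → 1 match(es) in b → 1 row(s).
- a[1] part_id=NULL, cat=EZ → no match; dropped.
- a[2] part_id=2, cat=QE → no match; dropped.
- a[3] part_id=9, cat=QE → no match; dropped.
- a[4] part_id=4, cat=EZ → no match; dropped.
- a[5] part_id=5, cat=EZ → no match; dropped.
- a[6] part_id=1, cat=QE → 1 match(es) in b → 1 row(s).
- a[7] part_id=5, cat=QE → no match; dropped.
After projecting and ordering:
a.cat | b.qty
QE | 46
QE | 46

(QE, 46); (QE, 46)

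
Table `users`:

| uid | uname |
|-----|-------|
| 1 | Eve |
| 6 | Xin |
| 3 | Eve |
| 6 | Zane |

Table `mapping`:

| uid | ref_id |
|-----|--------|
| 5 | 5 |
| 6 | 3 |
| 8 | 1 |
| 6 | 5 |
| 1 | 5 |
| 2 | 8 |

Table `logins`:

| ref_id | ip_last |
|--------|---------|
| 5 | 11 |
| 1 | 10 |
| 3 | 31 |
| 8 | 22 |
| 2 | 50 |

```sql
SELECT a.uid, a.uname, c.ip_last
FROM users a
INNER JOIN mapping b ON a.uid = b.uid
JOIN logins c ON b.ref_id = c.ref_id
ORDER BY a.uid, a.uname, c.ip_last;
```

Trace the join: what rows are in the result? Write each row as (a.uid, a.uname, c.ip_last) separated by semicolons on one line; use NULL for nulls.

(1, Eve, 11); (6, Xin, 11); (6, Xin, 31); (6, Zane, 11); (6, Zane, 31)

Evaluate left to right. First `users a INNER JOIN mapping b` on uid: 5 row(s).
Then INNER JOIN `logins c` on ref_id: keep only rows whose b.ref_id appears in c.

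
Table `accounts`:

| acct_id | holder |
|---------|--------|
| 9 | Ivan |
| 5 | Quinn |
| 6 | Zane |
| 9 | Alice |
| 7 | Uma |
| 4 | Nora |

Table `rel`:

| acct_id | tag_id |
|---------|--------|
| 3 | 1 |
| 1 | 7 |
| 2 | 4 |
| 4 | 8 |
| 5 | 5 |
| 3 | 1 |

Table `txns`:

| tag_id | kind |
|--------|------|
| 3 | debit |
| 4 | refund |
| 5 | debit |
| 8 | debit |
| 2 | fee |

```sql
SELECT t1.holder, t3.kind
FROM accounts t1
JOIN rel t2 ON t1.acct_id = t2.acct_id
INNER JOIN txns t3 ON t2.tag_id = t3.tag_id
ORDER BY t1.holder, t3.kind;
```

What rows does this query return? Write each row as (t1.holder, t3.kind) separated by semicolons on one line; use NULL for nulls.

(Nora, debit); (Quinn, debit)

Evaluate left to right. First `accounts t1 INNER JOIN rel t2` on acct_id: 2 row(s).
Then INNER JOIN `txns t3` on tag_id: keep only rows whose t2.tag_id appears in t3.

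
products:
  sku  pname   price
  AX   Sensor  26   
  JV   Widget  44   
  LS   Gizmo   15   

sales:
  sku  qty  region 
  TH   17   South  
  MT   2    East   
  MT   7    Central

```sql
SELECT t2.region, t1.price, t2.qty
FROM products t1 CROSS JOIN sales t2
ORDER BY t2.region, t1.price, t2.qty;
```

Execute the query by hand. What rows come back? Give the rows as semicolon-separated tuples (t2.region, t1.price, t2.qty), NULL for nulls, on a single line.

CROSS JOIN pairs every row of `products` with every row of `sales`: 3 × 3 = 9 rows.

(Central, 15, 7); (Central, 26, 7); (Central, 44, 7); (East, 15, 2); (East, 26, 2); (East, 44, 2); (South, 15, 17); (South, 26, 17); (South, 44, 17)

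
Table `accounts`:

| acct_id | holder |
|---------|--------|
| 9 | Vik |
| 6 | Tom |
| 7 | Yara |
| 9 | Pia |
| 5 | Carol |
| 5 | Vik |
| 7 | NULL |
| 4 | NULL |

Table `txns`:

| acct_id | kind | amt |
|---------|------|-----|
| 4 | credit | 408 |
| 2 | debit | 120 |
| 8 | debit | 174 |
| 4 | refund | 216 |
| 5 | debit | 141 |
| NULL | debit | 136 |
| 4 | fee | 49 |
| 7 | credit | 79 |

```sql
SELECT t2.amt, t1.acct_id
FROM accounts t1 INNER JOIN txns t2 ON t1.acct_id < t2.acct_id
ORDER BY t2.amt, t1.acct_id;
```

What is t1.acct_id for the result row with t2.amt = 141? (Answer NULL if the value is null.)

INNER JOIN keeps only pairs where the ON condition holds.
Matching on t1.acct_id < t2.acct_id. A NULL in a compared column never satisfies the condition.
- acct_id=9: no matching t2 row, dropped.
- acct_id=6: 2 matching t2 row(s), so 2 row(s) emitted.
- acct_id=7: 1 matching t2 row(s), so 1 row(s) emitted.
- acct_id=9: no matching t2 row, dropped.
- acct_id=5: 2 matching t2 row(s), so 2 row(s) emitted.
- acct_id=5: 2 matching t2 row(s), so 2 row(s) emitted.
- acct_id=7: 1 matching t2 row(s), so 1 row(s) emitted.
- acct_id=4: 3 matching t2 row(s), so 3 row(s) emitted.

4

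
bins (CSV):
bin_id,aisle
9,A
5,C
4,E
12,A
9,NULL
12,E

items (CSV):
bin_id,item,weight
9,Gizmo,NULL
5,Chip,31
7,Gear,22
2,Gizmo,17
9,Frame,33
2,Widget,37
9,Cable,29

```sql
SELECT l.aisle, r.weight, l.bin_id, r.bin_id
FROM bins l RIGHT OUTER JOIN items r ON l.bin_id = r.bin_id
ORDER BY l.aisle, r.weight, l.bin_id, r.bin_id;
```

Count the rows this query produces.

RIGHT JOIN keeps every row from `items`; unmatched rows get NULL for `bins`'s columns.
Matching on l.bin_id = r.bin_id.
Matched pairs: 7; unmatched r rows kept: 3.
Total: 7 matched + 3 padded = 10 rows.

10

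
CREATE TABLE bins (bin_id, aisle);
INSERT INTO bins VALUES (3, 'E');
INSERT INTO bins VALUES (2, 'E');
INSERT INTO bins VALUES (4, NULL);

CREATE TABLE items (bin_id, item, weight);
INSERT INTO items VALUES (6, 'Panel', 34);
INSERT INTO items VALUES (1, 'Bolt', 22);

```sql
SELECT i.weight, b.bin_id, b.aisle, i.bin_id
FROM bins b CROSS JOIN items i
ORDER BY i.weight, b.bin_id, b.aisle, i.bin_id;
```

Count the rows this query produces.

CROSS JOIN pairs every row of `bins` with every row of `items`: 3 × 2 = 6 rows.

6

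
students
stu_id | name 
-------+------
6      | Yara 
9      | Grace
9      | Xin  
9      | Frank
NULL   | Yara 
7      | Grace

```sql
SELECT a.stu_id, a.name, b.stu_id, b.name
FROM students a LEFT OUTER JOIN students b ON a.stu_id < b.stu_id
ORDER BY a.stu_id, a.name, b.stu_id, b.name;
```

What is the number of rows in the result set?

11

LEFT JOIN keeps every row from `students a`; unmatched rows get NULL for `students b`'s columns.
Matching on a.stu_id < b.stu_id. A NULL in a compared column never satisfies the condition.
Matched pairs: 7; unmatched a rows kept: 4.
Total: 7 matched + 4 padded = 11 rows.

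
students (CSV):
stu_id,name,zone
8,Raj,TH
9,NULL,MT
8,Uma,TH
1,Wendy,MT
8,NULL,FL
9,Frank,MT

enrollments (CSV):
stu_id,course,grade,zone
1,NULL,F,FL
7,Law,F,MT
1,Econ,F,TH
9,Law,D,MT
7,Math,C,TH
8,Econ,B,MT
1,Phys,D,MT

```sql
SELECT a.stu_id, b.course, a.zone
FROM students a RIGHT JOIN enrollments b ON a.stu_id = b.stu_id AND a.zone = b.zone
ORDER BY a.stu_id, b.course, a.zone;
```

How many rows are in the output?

8

RIGHT JOIN keeps every row from `enrollments`; unmatched rows get NULL for `students`'s columns.
Matching on a.stu_id = b.stu_id AND a.zone = b.zone.
Matched pairs: 3; unmatched b rows kept: 5.
Total: 3 matched + 5 padded = 8 rows.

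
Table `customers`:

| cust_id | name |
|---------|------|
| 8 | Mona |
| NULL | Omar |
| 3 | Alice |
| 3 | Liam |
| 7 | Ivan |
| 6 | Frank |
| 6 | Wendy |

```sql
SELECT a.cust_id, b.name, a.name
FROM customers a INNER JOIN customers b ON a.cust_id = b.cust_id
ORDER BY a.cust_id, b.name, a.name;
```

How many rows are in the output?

10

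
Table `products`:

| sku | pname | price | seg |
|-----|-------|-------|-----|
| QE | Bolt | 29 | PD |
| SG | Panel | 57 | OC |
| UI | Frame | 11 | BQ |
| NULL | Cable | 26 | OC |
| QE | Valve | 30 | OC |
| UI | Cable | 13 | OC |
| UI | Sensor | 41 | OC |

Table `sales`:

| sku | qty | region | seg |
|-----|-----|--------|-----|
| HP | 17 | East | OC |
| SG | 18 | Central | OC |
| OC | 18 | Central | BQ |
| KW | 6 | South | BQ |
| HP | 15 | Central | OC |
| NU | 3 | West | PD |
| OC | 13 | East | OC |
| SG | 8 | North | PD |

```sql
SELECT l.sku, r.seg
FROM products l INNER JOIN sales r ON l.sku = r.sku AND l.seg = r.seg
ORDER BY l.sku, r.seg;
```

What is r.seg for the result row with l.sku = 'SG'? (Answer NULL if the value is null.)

OC

INNER JOIN keeps only pairs where the ON condition holds.
Matching on l.sku = r.sku AND l.seg = r.seg. A NULL in a compared column never satisfies the condition.
Matched pairs: 1.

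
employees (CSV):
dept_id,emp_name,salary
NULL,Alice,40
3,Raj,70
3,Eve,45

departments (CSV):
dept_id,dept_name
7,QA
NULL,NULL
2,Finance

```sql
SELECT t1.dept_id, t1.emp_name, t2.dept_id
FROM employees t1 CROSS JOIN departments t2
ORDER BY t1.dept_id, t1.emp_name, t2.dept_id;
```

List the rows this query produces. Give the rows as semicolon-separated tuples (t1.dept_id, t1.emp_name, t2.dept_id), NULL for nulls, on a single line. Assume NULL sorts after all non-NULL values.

(3, Eve, 2); (3, Eve, 7); (3, Eve, NULL); (3, Raj, 2); (3, Raj, 7); (3, Raj, NULL); (NULL, Alice, 2); (NULL, Alice, 7); (NULL, Alice, NULL)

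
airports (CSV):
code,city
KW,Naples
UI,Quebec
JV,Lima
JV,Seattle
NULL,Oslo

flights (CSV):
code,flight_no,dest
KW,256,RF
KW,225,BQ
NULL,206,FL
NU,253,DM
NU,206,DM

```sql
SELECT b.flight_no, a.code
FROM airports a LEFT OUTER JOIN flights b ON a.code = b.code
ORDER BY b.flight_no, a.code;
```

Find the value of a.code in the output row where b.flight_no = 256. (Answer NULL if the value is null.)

LEFT JOIN keeps every row from `airports`; unmatched rows get NULL for `flights`'s columns.
Matching on a.code = b.code. A NULL in a compared column never satisfies the condition.
- a row (code=KW): matches 2 b row(s) → 2 output row(s).
- a row (code=UI): no match → kept, b columns NULL.
- a row (code=JV): no match → kept, b columns NULL.
- a row (code=JV): no match → kept, b columns NULL.
- a row (code=NULL): no match → kept, b columns NULL.

KW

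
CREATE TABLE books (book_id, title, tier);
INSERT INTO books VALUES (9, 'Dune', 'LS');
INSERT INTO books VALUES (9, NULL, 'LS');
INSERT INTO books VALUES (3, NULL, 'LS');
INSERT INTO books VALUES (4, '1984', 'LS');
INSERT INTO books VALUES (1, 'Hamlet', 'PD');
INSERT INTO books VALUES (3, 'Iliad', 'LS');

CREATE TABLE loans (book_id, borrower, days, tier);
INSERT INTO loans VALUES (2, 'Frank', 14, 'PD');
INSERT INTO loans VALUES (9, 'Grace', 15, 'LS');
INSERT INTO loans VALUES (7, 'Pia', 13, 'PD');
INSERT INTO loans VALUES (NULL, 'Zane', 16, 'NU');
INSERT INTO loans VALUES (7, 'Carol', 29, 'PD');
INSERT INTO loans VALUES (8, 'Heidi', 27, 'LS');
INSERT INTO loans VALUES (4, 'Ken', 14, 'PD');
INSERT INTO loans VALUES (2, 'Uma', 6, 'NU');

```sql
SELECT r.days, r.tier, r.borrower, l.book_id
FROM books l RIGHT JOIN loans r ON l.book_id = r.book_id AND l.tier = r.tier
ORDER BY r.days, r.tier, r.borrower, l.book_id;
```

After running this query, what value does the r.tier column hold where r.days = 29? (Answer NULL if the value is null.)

PD

RIGHT JOIN keeps every row from `loans`; unmatched rows get NULL for `books`'s columns.
Matching on l.book_id = r.book_id AND l.tier = r.tier. A NULL in a compared column never satisfies the condition.
- l[0] book_id=9, tier=LS → 1 match(es) in r → 1 row(s).
- l[1] book_id=9, tier=LS → 1 match(es) in r → 1 row(s).
- l[2] book_id=3, tier=LS → no match.
- l[3] book_id=4, tier=LS → no match.
- l[4] book_id=1, tier=PD → no match.
- l[5] book_id=3, tier=LS → no match.
- plus 7 unmatched r row(s), each kept with NULL l columns.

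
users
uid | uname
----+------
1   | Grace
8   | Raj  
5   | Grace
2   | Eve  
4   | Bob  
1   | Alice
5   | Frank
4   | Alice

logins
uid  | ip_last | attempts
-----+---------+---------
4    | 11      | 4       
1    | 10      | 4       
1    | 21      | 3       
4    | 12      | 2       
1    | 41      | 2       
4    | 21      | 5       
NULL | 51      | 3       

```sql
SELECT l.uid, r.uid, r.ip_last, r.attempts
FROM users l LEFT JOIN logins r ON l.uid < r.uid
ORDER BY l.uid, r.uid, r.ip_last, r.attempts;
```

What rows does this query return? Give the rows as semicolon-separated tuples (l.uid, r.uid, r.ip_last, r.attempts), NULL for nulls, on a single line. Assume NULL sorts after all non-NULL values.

(1, 4, 11, 4); (1, 4, 11, 4); (1, 4, 12, 2); (1, 4, 12, 2); (1, 4, 21, 5); (1, 4, 21, 5); (2, 4, 11, 4); (2, 4, 12, 2); (2, 4, 21, 5); (4, NULL, NULL, NULL); (4, NULL, NULL, NULL); (5, NULL, NULL, NULL); (5, NULL, NULL, NULL); (8, NULL, NULL, NULL)

LEFT JOIN keeps every row from `users`; unmatched rows get NULL for `logins`'s columns.
Matching on l.uid < r.uid. A NULL in a compared column never satisfies the condition.
- l row (uid=1): matches 3 r row(s) → 3 output row(s).
- l row (uid=8): no match → kept, r columns NULL.
- l row (uid=5): no match → kept, r columns NULL.
- l row (uid=2): matches 3 r row(s) → 3 output row(s).
- l row (uid=4): no match → kept, r columns NULL.
- l row (uid=1): matches 3 r row(s) → 3 output row(s).
- l row (uid=5): no match → kept, r columns NULL.
- l row (uid=4): no match → kept, r columns NULL.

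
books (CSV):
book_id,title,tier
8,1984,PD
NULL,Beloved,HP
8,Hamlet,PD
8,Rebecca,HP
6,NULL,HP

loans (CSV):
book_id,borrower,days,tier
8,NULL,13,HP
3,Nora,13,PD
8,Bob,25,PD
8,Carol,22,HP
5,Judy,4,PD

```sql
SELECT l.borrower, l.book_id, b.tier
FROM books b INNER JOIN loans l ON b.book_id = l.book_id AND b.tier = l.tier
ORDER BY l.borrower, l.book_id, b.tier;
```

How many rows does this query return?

4

INNER JOIN keeps only pairs where the ON condition holds.
Matching on b.book_id = l.book_id AND b.tier = l.tier. A NULL in a compared column never satisfies the condition.
Matched pairs: 4.
Total: 4 rows.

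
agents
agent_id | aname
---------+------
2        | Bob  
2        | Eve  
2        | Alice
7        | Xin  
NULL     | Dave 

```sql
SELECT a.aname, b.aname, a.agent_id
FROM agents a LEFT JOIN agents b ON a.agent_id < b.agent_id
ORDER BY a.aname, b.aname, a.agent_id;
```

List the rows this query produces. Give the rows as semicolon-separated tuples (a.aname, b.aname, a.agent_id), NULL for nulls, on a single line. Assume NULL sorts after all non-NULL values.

LEFT JOIN keeps every row from `agents a`; unmatched rows get NULL for `agents b`'s columns.
Matching on a.agent_id < b.agent_id. A NULL in a compared column never satisfies the condition.
Matched pairs: 3; unmatched a rows kept: 2.

(Alice, Xin, 2); (Bob, Xin, 2); (Dave, NULL, NULL); (Eve, Xin, 2); (Xin, NULL, 7)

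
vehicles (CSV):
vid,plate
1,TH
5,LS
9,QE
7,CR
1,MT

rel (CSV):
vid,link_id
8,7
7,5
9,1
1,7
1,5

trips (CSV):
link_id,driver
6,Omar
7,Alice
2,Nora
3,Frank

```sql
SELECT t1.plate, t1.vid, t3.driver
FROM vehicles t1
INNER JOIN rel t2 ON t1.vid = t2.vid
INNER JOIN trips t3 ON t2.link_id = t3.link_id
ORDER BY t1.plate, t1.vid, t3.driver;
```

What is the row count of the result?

Step 1 — t1 INNER JOIN t2 on vid → 6 row(s).
Then INNER JOIN `trips t3` on link_id: keep only rows whose t2.link_id appears in t3.
Result: 2 row(s).

2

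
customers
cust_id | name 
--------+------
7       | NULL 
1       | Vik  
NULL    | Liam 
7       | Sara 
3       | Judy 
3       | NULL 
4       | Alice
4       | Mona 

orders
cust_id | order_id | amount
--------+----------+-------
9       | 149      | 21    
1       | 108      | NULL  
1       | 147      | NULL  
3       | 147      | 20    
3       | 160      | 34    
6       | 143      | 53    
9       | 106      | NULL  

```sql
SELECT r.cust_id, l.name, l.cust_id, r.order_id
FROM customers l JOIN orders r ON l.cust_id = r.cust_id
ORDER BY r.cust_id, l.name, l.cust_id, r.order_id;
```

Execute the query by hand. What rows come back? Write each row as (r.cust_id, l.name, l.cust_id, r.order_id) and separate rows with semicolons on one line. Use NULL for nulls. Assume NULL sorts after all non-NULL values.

INNER JOIN keeps only pairs where the ON condition holds.
Matching on l.cust_id = r.cust_id. A NULL in a compared column never satisfies the condition.
- l row (cust_id=7): no match → dropped.
- l row (cust_id=1): matches 2 r row(s) → 2 output row(s).
- l row (cust_id=NULL): no match → dropped.
- l row (cust_id=7): no match → dropped.
- l row (cust_id=3): matches 2 r row(s) → 2 output row(s).
- l row (cust_id=3): matches 2 r row(s) → 2 output row(s).
- l row (cust_id=4): no match → dropped.
- l row (cust_id=4): no match → dropped.
After projecting and ordering:
r.cust_id | l.name | l.cust_id | r.order_id
1 | Vik | 1 | 108
1 | Vik | 1 | 147
3 | Judy | 3 | 147
3 | Judy | 3 | 160
3 | NULL | 3 | 147
3 | NULL | 3 | 160

(1, Vik, 1, 108); (1, Vik, 1, 147); (3, Judy, 3, 147); (3, Judy, 3, 160); (3, NULL, 3, 147); (3, NULL, 3, 160)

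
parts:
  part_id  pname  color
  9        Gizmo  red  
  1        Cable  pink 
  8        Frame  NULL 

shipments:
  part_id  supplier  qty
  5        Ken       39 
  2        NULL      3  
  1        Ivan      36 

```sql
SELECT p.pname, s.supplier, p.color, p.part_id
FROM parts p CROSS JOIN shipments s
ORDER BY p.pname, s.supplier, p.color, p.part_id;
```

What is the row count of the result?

CROSS JOIN pairs every row of `parts` with every row of `shipments`: 3 × 3 = 9 rows.

9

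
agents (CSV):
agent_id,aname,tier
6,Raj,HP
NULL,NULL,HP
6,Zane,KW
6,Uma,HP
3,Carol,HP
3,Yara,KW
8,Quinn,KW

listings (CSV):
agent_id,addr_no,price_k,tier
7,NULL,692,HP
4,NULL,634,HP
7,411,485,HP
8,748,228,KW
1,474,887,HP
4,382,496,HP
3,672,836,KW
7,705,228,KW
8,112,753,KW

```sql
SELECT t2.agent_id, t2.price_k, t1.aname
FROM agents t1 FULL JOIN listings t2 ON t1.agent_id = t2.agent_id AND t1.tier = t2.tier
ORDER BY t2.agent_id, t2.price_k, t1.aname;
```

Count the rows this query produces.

14

FULL OUTER JOIN keeps every row from both sides; unmatched rows get NULL for the other side's columns.
Matching on t1.agent_id = t2.agent_id AND t1.tier = t2.tier. A NULL in a compared column never satisfies the condition.
- t1 row (agent_id=6, tier=HP): no match → kept, t2 columns NULL.
- t1 row (agent_id=NULL, tier=HP): no match → kept, t2 columns NULL.
- t1 row (agent_id=6, tier=KW): no match → kept, t2 columns NULL.
- t1 row (agent_id=6, tier=HP): no match → kept, t2 columns NULL.
- t1 row (agent_id=3, tier=HP): no match → kept, t2 columns NULL.
- t1 row (agent_id=3, tier=KW): matches 1 t2 row(s) → 1 output row(s).
- t1 row (agent_id=8, tier=KW): matches 2 t2 row(s) → 2 output row(s).
- plus 6 unmatched t2 row(s), each kept with NULL t1 columns.
Total: 3 matched + 11 padded = 14 rows.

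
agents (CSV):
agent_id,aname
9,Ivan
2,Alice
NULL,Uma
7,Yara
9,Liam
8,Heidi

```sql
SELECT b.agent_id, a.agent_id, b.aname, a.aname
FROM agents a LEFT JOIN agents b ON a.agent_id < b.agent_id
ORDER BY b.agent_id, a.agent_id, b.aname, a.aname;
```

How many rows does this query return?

LEFT JOIN keeps every row from `agents a`; unmatched rows get NULL for `agents b`'s columns.
Matching on a.agent_id < b.agent_id. A NULL in a compared column never satisfies the condition.
Matched pairs: 9; unmatched a rows kept: 3.
Total: 9 matched + 3 padded = 12 rows.

12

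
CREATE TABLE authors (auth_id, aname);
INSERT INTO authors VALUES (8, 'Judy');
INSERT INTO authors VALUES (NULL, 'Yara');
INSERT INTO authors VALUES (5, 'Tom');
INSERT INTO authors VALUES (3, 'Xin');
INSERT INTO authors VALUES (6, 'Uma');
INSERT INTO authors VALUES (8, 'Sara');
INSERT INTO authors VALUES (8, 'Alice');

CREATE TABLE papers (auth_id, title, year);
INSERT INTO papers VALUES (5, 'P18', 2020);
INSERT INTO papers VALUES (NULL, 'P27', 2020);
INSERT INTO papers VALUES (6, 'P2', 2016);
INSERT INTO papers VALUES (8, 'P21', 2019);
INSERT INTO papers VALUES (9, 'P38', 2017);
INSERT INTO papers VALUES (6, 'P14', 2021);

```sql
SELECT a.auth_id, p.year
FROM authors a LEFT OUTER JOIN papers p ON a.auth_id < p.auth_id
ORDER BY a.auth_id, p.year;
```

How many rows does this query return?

LEFT JOIN keeps every row from `authors`; unmatched rows get NULL for `papers`'s columns.
Matching on a.auth_id < p.auth_id. A NULL in a compared column never satisfies the condition.
- a row (auth_id=8): matches 1 p row(s) → 1 output row(s).
- a row (auth_id=NULL): no match → kept, p columns NULL.
- a row (auth_id=5): matches 4 p row(s) → 4 output row(s).
- a row (auth_id=3): matches 5 p row(s) → 5 output row(s).
- a row (auth_id=6): matches 2 p row(s) → 2 output row(s).
- a row (auth_id=8): matches 1 p row(s) → 1 output row(s).
- a row (auth_id=8): matches 1 p row(s) → 1 output row(s).
Total: 14 matched + 1 padded = 15 rows.

15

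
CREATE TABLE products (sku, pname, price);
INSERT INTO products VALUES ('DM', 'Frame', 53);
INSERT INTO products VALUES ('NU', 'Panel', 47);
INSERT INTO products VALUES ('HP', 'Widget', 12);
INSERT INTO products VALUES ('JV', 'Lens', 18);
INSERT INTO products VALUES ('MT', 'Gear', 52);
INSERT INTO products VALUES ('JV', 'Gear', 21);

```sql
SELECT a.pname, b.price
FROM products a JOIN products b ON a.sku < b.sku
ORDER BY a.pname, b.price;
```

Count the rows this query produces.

INNER JOIN keeps only pairs where the ON condition holds.
Matching on a.sku < b.sku.
- a[0] sku=DM → 5 match(es) in b → 5 row(s).
- a[1] sku=NU → no match; dropped.
- a[2] sku=HP → 4 match(es) in b → 4 row(s).
- a[3] sku=JV → 2 match(es) in b → 2 row(s).
- a[4] sku=MT → 1 match(es) in b → 1 row(s).
- a[5] sku=JV → 2 match(es) in b → 2 row(s).
Total: 14 rows.

14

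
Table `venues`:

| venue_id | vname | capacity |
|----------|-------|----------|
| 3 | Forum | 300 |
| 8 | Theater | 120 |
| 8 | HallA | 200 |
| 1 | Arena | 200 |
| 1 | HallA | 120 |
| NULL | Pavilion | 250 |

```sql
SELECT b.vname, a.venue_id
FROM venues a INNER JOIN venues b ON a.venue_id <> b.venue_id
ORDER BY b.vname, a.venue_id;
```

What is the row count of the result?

16

INNER JOIN keeps only pairs where the ON condition holds.
Matching on a.venue_id <> b.venue_id. A NULL in a compared column never satisfies the condition.
- venue_id=3: 4 matching b row(s), so 4 row(s) emitted.
- venue_id=8: 3 matching b row(s), so 3 row(s) emitted.
- venue_id=8: 3 matching b row(s), so 3 row(s) emitted.
- venue_id=1: 3 matching b row(s), so 3 row(s) emitted.
- venue_id=1: 3 matching b row(s), so 3 row(s) emitted.
- venue_id=NULL: no matching b row, dropped.
Total: 16 rows.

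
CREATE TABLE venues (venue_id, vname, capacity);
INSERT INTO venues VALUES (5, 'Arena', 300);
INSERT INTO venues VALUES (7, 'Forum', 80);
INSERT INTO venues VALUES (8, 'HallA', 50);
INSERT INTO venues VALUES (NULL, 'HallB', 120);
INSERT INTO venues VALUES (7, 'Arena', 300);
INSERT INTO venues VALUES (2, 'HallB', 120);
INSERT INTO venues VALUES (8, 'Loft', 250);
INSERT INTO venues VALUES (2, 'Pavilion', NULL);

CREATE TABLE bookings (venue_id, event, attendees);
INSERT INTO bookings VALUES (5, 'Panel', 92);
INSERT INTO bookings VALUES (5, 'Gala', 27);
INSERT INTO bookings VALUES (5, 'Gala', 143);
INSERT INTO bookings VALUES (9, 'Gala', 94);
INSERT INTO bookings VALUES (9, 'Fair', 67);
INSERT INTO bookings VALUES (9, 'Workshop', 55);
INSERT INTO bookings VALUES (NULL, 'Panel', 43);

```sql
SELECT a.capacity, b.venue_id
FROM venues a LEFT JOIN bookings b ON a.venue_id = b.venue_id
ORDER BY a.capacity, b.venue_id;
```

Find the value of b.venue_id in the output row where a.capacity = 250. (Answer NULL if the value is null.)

LEFT JOIN keeps every row from `venues`; unmatched rows get NULL for `bookings`'s columns.
Matching on a.venue_id = b.venue_id. A NULL in a compared column never satisfies the condition.
- a row (venue_id=5): matches 3 b row(s) → 3 output row(s).
- a row (venue_id=7): no match → kept, b columns NULL.
- a row (venue_id=8): no match → kept, b columns NULL.
- a row (venue_id=NULL): no match → kept, b columns NULL.
- a row (venue_id=7): no match → kept, b columns NULL.
- a row (venue_id=2): no match → kept, b columns NULL.
- a row (venue_id=8): no match → kept, b columns NULL.
- a row (venue_id=2): no match → kept, b columns NULL.

NULL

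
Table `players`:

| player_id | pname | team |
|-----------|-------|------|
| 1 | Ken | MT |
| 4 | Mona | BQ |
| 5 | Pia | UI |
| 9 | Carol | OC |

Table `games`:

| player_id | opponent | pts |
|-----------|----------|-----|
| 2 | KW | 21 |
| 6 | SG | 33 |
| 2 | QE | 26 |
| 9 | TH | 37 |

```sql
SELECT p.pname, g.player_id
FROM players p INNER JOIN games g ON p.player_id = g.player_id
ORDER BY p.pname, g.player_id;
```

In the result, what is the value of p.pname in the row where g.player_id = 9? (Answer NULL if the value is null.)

Carol

INNER JOIN keeps only pairs where the ON condition holds.
Matching on p.player_id = g.player_id.
Matched pairs: 1.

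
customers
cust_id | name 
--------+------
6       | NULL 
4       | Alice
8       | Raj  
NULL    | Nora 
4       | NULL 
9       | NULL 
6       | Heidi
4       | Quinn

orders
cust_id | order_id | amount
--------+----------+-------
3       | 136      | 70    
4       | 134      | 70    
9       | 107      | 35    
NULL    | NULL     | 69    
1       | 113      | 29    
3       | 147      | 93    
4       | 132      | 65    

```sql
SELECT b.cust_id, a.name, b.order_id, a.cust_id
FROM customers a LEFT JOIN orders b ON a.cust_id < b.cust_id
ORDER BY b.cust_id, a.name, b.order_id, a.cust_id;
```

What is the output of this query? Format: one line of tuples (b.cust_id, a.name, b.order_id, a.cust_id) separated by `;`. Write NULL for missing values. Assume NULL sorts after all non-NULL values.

(9, Alice, 107, 4); (9, Heidi, 107, 6); (9, Quinn, 107, 4); (9, Raj, 107, 8); (9, NULL, 107, 4); (9, NULL, 107, 6); (NULL, Nora, NULL, NULL); (NULL, NULL, NULL, 9)

LEFT JOIN keeps every row from `customers`; unmatched rows get NULL for `orders`'s columns.
Matching on a.cust_id < b.cust_id. A NULL in a compared column never satisfies the condition.
Matched pairs: 6; unmatched a rows kept: 2.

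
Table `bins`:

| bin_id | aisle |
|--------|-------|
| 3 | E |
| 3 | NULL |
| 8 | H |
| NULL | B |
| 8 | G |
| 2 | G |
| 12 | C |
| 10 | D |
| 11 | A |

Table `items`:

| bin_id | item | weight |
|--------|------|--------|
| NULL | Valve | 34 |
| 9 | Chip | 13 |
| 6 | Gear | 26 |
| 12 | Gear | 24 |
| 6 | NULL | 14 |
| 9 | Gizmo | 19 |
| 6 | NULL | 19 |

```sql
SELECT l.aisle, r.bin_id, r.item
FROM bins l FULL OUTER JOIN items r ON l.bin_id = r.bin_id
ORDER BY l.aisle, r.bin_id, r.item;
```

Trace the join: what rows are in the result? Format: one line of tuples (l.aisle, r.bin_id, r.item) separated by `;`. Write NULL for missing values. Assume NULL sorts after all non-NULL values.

(A, NULL, NULL); (B, NULL, NULL); (C, 12, Gear); (D, NULL, NULL); (E, NULL, NULL); (G, NULL, NULL); (G, NULL, NULL); (H, NULL, NULL); (NULL, 6, Gear); (NULL, 6, NULL); (NULL, 6, NULL); (NULL, 9, Chip); (NULL, 9, Gizmo); (NULL, NULL, Valve); (NULL, NULL, NULL)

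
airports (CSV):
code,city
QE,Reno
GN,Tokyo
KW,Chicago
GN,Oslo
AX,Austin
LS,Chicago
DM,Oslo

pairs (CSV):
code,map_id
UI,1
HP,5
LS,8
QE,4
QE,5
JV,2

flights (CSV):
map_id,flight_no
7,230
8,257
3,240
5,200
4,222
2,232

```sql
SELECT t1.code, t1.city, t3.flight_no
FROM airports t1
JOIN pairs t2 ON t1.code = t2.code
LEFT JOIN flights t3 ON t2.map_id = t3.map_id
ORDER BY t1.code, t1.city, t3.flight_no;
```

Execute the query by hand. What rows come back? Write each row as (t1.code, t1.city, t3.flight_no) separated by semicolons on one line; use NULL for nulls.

Joins associate left-to-right: airports INNER JOIN pairs on code gives 3 intermediate row(s).
Then LEFT JOIN `flights t3` on map_id: each of those 3 rows is kept; rows whose t2.map_id has no match in t3 get NULL for t3's columns.

(LS, Chicago, 257); (QE, Reno, 200); (QE, Reno, 222)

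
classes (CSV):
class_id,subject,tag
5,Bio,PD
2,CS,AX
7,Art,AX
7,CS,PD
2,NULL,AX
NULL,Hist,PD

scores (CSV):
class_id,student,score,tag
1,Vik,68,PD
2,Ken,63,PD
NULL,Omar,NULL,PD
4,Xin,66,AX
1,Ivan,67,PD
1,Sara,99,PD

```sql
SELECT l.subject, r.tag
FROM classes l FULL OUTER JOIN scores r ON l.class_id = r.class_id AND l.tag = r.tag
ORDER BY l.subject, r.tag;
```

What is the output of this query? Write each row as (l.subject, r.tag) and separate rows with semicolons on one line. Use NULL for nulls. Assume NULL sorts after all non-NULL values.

(Art, NULL); (Bio, NULL); (CS, NULL); (CS, NULL); (Hist, NULL); (NULL, AX); (NULL, PD); (NULL, PD); (NULL, PD); (NULL, PD); (NULL, PD); (NULL, NULL)

FULL OUTER JOIN keeps every row from both sides; unmatched rows get NULL for the other side's columns.
Matching on l.class_id = r.class_id AND l.tag = r.tag. A NULL in a compared column never satisfies the condition.
- l[0] class_id=5, tag=PD → no match; kept with NULLs on the r side.
- l[1] class_id=2, tag=AX → no match; kept with NULLs on the r side.
- l[2] class_id=7, tag=AX → no match; kept with NULLs on the r side.
- l[3] class_id=7, tag=PD → no match; kept with NULLs on the r side.
- l[4] class_id=2, tag=AX → no match; kept with NULLs on the r side.
- l[5] class_id=NULL, tag=PD → no match; kept with NULLs on the r side.
- 6 row(s) from r found no l partner → padded with NULL.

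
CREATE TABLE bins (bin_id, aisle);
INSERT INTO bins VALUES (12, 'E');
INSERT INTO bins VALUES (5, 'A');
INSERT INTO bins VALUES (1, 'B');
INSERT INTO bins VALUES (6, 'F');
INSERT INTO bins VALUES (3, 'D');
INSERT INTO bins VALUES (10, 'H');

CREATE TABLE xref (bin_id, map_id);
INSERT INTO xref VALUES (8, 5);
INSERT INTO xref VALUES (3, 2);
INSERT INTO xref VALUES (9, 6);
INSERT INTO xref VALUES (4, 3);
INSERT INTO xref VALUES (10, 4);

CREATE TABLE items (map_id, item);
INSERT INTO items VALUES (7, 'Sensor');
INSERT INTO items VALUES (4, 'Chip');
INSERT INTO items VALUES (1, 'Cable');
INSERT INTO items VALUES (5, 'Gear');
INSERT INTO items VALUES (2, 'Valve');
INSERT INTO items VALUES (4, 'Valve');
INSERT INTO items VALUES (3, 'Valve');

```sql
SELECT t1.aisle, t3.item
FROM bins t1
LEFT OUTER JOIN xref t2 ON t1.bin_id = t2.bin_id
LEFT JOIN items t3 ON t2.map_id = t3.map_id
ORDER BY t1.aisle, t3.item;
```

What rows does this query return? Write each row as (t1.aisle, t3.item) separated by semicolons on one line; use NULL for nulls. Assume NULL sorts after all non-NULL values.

(A, NULL); (B, NULL); (D, Valve); (E, NULL); (F, NULL); (H, Chip); (H, Valve)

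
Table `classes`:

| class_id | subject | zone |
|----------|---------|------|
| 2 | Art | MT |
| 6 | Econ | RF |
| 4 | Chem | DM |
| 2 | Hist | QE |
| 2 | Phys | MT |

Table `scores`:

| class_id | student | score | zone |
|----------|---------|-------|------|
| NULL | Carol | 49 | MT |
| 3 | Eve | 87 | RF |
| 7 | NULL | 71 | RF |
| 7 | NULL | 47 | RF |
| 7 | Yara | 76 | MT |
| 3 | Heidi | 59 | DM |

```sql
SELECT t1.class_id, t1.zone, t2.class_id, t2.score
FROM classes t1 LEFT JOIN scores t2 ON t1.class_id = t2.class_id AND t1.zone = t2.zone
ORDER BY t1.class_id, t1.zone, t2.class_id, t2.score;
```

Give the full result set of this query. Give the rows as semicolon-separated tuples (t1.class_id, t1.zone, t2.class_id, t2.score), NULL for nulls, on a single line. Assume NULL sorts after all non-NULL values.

(2, MT, NULL, NULL); (2, MT, NULL, NULL); (2, QE, NULL, NULL); (4, DM, NULL, NULL); (6, RF, NULL, NULL)

LEFT JOIN keeps every row from `classes`; unmatched rows get NULL for `scores`'s columns.
Matching on t1.class_id = t2.class_id AND t1.zone = t2.zone. A NULL in a compared column never satisfies the condition.
Matched pairs: 0; unmatched t1 rows kept: 5.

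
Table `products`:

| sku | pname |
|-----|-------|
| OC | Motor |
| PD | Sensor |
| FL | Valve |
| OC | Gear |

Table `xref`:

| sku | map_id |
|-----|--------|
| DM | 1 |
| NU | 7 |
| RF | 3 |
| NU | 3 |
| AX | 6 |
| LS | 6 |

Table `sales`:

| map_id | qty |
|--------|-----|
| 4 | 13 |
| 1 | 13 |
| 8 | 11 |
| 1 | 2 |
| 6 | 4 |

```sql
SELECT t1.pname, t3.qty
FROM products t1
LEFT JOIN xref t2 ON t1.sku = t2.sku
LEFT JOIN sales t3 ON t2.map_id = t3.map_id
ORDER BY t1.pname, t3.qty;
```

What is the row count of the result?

4

Step 1 — t1 LEFT JOIN t2 on sku → 4 row(s).
Then LEFT JOIN `sales t3` on map_id: each of those 4 rows is kept; rows whose t2.map_id has no match in t3 get NULL for t3's columns.
Result: 4 row(s).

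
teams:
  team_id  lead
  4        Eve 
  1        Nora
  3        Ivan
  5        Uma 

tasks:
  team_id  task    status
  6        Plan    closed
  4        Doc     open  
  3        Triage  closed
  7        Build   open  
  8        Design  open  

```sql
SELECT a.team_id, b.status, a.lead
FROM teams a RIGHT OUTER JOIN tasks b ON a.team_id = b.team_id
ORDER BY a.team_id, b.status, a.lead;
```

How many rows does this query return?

5

RIGHT JOIN keeps every row from `tasks`; unmatched rows get NULL for `teams`'s columns.
Matching on a.team_id = b.team_id.
- a[0] team_id=4 → 1 match(es) in b → 1 row(s).
- a[1] team_id=1 → no match.
- a[2] team_id=3 → 1 match(es) in b → 1 row(s).
- a[3] team_id=5 → no match.
- 3 row(s) from b found no a partner → padded with NULL.
Total: 2 matched + 3 padded = 5 rows.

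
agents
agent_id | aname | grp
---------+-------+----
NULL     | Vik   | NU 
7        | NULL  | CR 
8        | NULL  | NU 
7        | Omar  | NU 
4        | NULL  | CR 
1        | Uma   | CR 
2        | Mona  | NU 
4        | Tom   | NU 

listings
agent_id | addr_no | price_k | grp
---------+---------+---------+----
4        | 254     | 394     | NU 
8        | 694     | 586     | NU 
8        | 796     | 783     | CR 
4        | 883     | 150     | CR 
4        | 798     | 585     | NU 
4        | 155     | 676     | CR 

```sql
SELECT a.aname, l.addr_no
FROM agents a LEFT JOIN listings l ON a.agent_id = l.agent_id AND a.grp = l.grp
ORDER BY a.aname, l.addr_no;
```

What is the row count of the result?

10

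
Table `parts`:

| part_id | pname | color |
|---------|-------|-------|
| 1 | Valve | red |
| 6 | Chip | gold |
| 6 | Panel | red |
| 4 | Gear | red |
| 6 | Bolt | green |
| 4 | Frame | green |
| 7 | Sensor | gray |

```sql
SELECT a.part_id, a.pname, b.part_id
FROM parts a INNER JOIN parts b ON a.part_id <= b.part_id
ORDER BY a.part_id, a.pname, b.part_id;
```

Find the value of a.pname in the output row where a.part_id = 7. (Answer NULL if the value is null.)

Sensor

INNER JOIN keeps only pairs where the ON condition holds.
Matching on a.part_id <= b.part_id.
- part_id=1: 7 matching b row(s), so 7 row(s) emitted.
- part_id=6: 4 matching b row(s), so 4 row(s) emitted.
- part_id=6: 4 matching b row(s), so 4 row(s) emitted.
- part_id=4: 6 matching b row(s), so 6 row(s) emitted.
- part_id=6: 4 matching b row(s), so 4 row(s) emitted.
- part_id=4: 6 matching b row(s), so 6 row(s) emitted.
- part_id=7: 1 matching b row(s), so 1 row(s) emitted.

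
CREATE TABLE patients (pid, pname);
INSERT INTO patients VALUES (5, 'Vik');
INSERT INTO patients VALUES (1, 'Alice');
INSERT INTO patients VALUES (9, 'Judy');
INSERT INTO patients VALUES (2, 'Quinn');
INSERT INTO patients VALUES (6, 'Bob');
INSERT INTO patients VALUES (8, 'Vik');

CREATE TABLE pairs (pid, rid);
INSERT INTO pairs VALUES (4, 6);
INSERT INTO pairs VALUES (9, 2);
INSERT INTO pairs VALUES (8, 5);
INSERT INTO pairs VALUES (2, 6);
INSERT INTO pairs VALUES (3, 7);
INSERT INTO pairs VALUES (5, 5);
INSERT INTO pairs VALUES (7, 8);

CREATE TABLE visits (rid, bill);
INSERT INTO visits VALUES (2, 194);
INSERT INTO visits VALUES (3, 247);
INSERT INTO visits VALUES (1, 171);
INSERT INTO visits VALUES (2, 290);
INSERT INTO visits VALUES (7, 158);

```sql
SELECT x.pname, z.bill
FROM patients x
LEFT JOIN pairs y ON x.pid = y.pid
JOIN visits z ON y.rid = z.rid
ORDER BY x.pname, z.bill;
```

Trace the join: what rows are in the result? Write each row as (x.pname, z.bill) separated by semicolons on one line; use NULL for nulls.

Evaluate left to right. First `patients x LEFT JOIN pairs y` on pid: 6 row(s).
Then INNER JOIN `visits z` on rid: keep only rows whose y.rid appears in z.

(Judy, 194); (Judy, 290)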